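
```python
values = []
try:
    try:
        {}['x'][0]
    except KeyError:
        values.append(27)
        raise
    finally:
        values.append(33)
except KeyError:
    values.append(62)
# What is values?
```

Step-by-step execution trace:
1. Inner try: `{}['x'][0]` raises KeyError.
2. Inner `except KeyError` matches → `values.append(27)` → values = [27].
3. bare `raise` re-raises KeyError.
4. Inner `finally` runs during unwinding: `values.append(33)` → values = [27, 33].
5. Outer `except KeyError` matches → `values.append(62)` → values = [27, 33, 62].
Result: [27, 33, 62]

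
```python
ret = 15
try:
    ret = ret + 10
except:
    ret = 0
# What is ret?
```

Step-by-step execution trace:
1. ret starts at 15.
2. try: `ret = ret + 10` → ret = 25. No exception raised.
3. `except` is skipped.
Result: 25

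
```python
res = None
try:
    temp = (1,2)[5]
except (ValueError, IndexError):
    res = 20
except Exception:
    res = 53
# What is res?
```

Step-by-step execution trace:
1. `temp = (1,2)[5]` raises IndexError.
2. `except (ValueError, IndexError)` matches (IndexError is in the tuple) → res = 20.
3. `except Exception` is not reached.
Result: 20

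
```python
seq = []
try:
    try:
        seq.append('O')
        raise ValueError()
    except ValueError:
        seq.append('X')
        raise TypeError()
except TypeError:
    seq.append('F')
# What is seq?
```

Step-by-step execution trace:
1. Inner try: `seq.append('O')` → seq = ['O'].
2. `raise ValueError()` raises ValueError.
3. Inner `except ValueError` matches → `seq.append('X')` → seq = ['O', 'X'].
4. `raise TypeError()` raises TypeError; propagates to outer try.
5. Outer `except TypeError` matches → `seq.append('F')` → seq = ['O', 'X', 'F'].
Result: ['O', 'X', 'F']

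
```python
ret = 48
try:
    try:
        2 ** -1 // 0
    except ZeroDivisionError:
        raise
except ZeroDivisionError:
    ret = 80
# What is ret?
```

Step-by-step execution trace:
1. Inner try: `2 ** -1 // 0` raises ZeroDivisionError.
2. Inner `except ZeroDivisionError` matches; bare `raise` re-raises the same ZeroDivisionError.
3. Outer `except ZeroDivisionError` matches → ret = 80.
Result: 80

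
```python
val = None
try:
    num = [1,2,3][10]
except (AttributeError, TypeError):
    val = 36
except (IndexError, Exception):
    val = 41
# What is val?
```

Step-by-step execution trace:
1. `num = [1,2,3][10]` raises IndexError.
2. `except (AttributeError, TypeError)` does not match IndexError; skipped.
3. `except (IndexError, Exception)` matches (IndexError is in the tuple) → val = 41.
Result: 41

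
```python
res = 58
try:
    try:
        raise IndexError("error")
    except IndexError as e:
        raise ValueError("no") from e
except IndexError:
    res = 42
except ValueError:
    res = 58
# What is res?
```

Step-by-step execution trace:
1. Inner try raises IndexError; inner `except IndexError as e` catches it.
2. `raise ValueError(...) from e` raises ValueError (IndexError is attached as __cause__, but only ValueError is active).
3. Outer `except IndexError` does not match ValueError; skipped.
4. Outer `except ValueError` matches → res = 58.
Result: 58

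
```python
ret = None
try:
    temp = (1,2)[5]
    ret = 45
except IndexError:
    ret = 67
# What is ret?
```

Step-by-step execution trace:
1. `temp = (1,2)[5]` raises IndexError.
2. `ret = 45` is not reached.
3. `except IndexError` matches → ret = 67.
Result: 67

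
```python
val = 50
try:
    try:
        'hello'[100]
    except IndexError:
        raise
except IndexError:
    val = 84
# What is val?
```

Step-by-step execution trace:
1. Inner try: `'hello'[100]` raises IndexError.
2. Inner `except IndexError` matches; bare `raise` re-raises the same IndexError.
3. Outer `except IndexError` matches → val = 84.
Result: 84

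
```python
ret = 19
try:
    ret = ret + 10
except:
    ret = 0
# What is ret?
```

Step-by-step execution trace:
1. ret starts at 19.
2. try: `ret = ret + 10` → ret = 29. No exception raised.
3. `except` is skipped.
Result: 29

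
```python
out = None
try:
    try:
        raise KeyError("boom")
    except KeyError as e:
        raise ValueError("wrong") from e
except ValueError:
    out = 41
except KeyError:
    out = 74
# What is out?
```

Step-by-step execution trace:
1. Inner try raises KeyError; inner `except KeyError as e` catches it.
2. `raise ValueError(...) from e` raises ValueError (KeyError is attached as __cause__, but only ValueError is active).
3. Outer `except ValueError` matches → out = 41.
4. `except KeyError` is not reached.
Result: 41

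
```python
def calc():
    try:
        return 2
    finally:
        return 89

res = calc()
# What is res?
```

Step-by-step execution trace:
1. `calc()` enters try: `return 2` sets pending return value 2.
2. Before returning, `finally: return 89` runs and overrides the pending return.
3. calc() returns 89 → res = 89.
Result: 89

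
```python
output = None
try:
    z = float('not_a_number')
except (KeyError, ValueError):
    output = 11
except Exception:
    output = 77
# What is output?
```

Step-by-step execution trace:
1. `z = float('not_a_number')` raises ValueError.
2. `except (KeyError, ValueError)` matches (ValueError is in the tuple) → output = 11.
3. `except Exception` is not reached.
Result: 11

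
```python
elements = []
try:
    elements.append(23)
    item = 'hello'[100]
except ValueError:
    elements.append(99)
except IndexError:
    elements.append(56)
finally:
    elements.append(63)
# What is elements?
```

Step-by-step execution trace:
1. try: `elements.append(23)` → elements = [23].
2. `item = 'hello'[100]` raises IndexError.
3. `except ValueError` does not match IndexError; skipped.
4. `except IndexError` matches → `elements.append(56)` → elements = [23, 56].
5. finally always runs: `elements.append(63)` → elements = [23, 56, 63].
Result: [23, 56, 63]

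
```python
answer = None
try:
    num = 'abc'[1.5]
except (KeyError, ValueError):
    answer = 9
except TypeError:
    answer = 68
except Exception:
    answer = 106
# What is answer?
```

Step-by-step execution trace:
1. `num = 'abc'[1.5]` raises TypeError.
2. `except (KeyError, ValueError)` does not match TypeError; skipped.
3. `except TypeError` matches (exact type match) → answer = 68.
4. `except Exception` is not reached.
Result: 68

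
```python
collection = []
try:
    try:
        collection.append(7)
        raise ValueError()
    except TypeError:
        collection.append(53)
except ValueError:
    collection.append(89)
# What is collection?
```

Step-by-step execution trace:
1. Inner try: `collection.append(7)` → collection = [7].
2. `raise ValueError()` raises ValueError.
3. Inner `except TypeError` does not match ValueError; exception propagates to outer try.
4. Outer `except ValueError` matches → `collection.append(89)` → collection = [7, 89].
Result: [7, 89]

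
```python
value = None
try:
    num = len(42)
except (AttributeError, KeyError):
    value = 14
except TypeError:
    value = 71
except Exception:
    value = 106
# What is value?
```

Step-by-step execution trace:
1. `num = len(42)` raises TypeError.
2. `except (AttributeError, KeyError)` does not match TypeError; skipped.
3. `except TypeError` matches (exact type match) → value = 71.
4. `except Exception` is not reached.
Result: 71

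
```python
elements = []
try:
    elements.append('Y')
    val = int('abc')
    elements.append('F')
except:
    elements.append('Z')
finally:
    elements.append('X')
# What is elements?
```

Step-by-step execution trace:
1. try: `elements.append('Y')` → elements = ['Y'].
2. `val = int('abc')` raises ValueError; `elements.append('F')` is not reached.
3. bare `except` matches → `elements.append('Z')` → elements = ['Y', 'Z'].
4. finally always runs: `elements.append('X')` → elements = ['Y', 'Z', 'X'].
Result: ['Y', 'Z', 'X']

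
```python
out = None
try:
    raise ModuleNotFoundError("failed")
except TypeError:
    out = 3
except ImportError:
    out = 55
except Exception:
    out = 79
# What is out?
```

Step-by-step execution trace:
1. `raise ModuleNotFoundError(...)` raises ModuleNotFoundError.
2. `except TypeError` does not match (ModuleNotFoundError is not a subclass of TypeError); skipped.
3. `except ImportError` matches (ModuleNotFoundError is a subclass of ImportError) → out = 55.
4. `except Exception` is not reached.
Result: 55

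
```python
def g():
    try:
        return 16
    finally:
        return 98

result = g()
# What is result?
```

Step-by-step execution trace:
1. `g()` enters try: `return 16` sets pending return value 16.
2. Before returning, `finally: return 98` runs and overrides the pending return.
3. g() returns 98 → result = 98.
Result: 98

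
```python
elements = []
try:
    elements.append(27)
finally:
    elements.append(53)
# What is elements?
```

Step-by-step execution trace:
1. try: `elements.append(27)` → elements = [27].
2. The try body completes without raising.
3. finally always runs: `elements.append(53)` → elements = [27, 53].
Result: [27, 53]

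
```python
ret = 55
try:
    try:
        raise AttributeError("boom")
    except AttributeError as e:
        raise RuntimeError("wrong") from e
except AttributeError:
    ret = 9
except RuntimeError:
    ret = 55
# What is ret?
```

Step-by-step execution trace:
1. Inner try raises AttributeError; inner `except AttributeError as e` catches it.
2. `raise RuntimeError(...) from e` raises RuntimeError (AttributeError is attached as __cause__, but only RuntimeError is active).
3. Outer `except AttributeError` does not match RuntimeError; skipped.
4. Outer `except RuntimeError` matches → ret = 55.
Result: 55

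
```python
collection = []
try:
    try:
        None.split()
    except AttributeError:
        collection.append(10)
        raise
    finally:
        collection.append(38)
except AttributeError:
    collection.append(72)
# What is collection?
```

Step-by-step execution trace:
1. Inner try: `None.split()` raises AttributeError.
2. Inner `except AttributeError` matches → `collection.append(10)` → collection = [10].
3. bare `raise` re-raises AttributeError.
4. Inner `finally` runs during unwinding: `collection.append(38)` → collection = [10, 38].
5. Outer `except AttributeError` matches → `collection.append(72)` → collection = [10, 38, 72].
Result: [10, 38, 72]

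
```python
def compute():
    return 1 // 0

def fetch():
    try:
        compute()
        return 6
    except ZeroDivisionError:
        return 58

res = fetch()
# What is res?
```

Step-by-step execution trace:
1. `fetch()` calls `compute()`.
2. `compute()` evaluates `1 // 0`, which raises ZeroDivisionError; it propagates to the caller.
3. `return 6` is not reached.
4. `except ZeroDivisionError` in fetch matches → returns 58.
5. res = 58.
Result: 58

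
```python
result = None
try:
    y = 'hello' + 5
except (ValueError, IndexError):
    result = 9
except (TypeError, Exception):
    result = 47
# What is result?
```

Step-by-step execution trace:
1. `y = 'hello' + 5` raises TypeError.
2. `except (ValueError, IndexError)` does not match TypeError; skipped.
3. `except (TypeError, Exception)` matches (TypeError is in the tuple) → result = 47.
Result: 47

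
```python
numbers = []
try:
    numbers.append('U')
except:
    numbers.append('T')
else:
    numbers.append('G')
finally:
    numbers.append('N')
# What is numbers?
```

Step-by-step execution trace:
1. try: `numbers.append('U')` → numbers = ['U']. No exception raised.
2. `except` is skipped.
3. `else` runs: `numbers.append('G')` → numbers = ['U', 'G'].
4. `finally` always runs: `numbers.append('N')` → numbers = ['U', 'G', 'N'].
Result: ['U', 'G', 'N']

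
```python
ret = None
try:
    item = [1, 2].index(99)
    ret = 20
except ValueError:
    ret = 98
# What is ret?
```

Step-by-step execution trace:
1. `item = [1, 2].index(99)` raises ValueError.
2. `ret = 20` is not reached.
3. `except ValueError` matches → ret = 98.
Result: 98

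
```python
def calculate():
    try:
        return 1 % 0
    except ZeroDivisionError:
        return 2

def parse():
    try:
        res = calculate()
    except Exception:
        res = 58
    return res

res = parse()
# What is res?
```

Step-by-step execution trace:
1. `parse()` calls `calculate()`.
2. In calculate: `1 % 0` raises ZeroDivisionError; `except ZeroDivisionError` catches it → returns 2.
3. In parse: `res = calculate()` → res = 2. No exception reaches parse.
4. `except Exception` is skipped; parse returns 2.
5. res = 2.
Result: 2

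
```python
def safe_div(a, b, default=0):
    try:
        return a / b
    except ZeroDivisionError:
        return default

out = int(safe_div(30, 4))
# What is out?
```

Step-by-step execution trace:
1. `safe_div(30, 4)` enters try: `return 30 / 4` → returns 7.5. No exception raised.
2. `except ZeroDivisionError` is skipped.
3. `int(7.5)` → 7 → out = 7.
Result: 7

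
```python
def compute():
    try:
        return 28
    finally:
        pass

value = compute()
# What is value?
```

Step-by-step execution trace:
1. `compute()` enters try: `return 28` sets pending return value 28.
2. Before returning, `finally: pass` runs (no effect).
3. compute() returns 28 → value = 28.
Result: 28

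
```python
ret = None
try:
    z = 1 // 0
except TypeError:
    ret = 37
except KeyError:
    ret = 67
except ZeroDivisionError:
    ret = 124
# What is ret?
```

Step-by-step execution trace:
1. `z = 1 // 0` raises ZeroDivisionError.
2. `except TypeError` does not match ZeroDivisionError; skipped.
3. `except KeyError` does not match ZeroDivisionError; skipped.
4. `except ZeroDivisionError` matches → ret = 124.
Result: 124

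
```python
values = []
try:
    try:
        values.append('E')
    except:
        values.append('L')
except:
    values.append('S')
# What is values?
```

Step-by-step execution trace:
1. Inner try: `values.append('E')` → values = ['E']. No exception raised.
2. Inner `except` is skipped.
3. Inner try completes normally; outer `except` is skipped.
Result: ['E']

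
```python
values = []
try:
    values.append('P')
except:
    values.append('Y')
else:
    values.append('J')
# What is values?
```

Step-by-step execution trace:
1. try: `values.append('P')` → values = ['P']. No exception raised.
2. `except` is skipped.
3. `else` runs (try completed without exception): `values.append('J')` → values = ['P', 'J'].
Result: ['P', 'J']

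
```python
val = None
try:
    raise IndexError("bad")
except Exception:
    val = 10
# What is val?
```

Step-by-step execution trace:
1. `raise IndexError(...)` raises IndexError.
2. `except Exception` matches (IndexError is a subclass of Exception) → val = 10.
Result: 10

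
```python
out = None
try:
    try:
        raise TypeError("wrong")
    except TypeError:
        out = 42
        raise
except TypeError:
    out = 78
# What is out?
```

Step-by-step execution trace:
1. Inner try: `raise TypeError("wrong")` raises TypeError.
2. Inner `except TypeError` matches → out = 42.
3. bare `raise` re-raises the same TypeError.
4. Outer `except TypeError` matches → out = 78.
Result: 78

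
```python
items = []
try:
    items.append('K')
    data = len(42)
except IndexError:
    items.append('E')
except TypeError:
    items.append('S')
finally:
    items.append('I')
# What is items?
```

Step-by-step execution trace:
1. try: `items.append('K')` → items = ['K'].
2. `data = len(42)` raises TypeError.
3. `except IndexError` does not match TypeError; skipped.
4. `except TypeError` matches → `items.append('S')` → items = ['K', 'S'].
5. finally always runs: `items.append('I')` → items = ['K', 'S', 'I'].
Result: ['K', 'S', 'I']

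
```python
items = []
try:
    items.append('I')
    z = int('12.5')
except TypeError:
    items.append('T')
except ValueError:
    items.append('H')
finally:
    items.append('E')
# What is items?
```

Step-by-step execution trace:
1. try: `items.append('I')` → items = ['I'].
2. `z = int('12.5')` raises ValueError.
3. `except TypeError` does not match ValueError; skipped.
4. `except ValueError` matches → `items.append('H')` → items = ['I', 'H'].
5. finally always runs: `items.append('E')` → items = ['I', 'H', 'E'].
Result: ['I', 'H', 'E']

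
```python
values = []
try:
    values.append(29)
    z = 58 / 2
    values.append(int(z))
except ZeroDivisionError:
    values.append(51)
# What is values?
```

Step-by-step execution trace:
1. try: `values.append(29)` → values = [29].
2. `z = 58 / 2` → z = 29.0. No exception raised.
3. `values.append(int(z))` → values = [29, 29].
4. `except ZeroDivisionError` is skipped (no exception was raised).
Result: [29, 29]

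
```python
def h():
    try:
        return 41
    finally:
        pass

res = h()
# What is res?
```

Step-by-step execution trace:
1. `h()` enters try: `return 41` sets pending return value 41.
2. Before returning, `finally: pass` runs (no effect).
3. h() returns 41 → res = 41.
Result: 41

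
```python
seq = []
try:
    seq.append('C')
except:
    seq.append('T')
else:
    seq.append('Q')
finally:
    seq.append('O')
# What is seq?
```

Step-by-step execution trace:
1. try: `seq.append('C')` → seq = ['C']. No exception raised.
2. `except` is skipped.
3. `else` runs: `seq.append('Q')` → seq = ['C', 'Q'].
4. `finally` always runs: `seq.append('O')` → seq = ['C', 'Q', 'O'].
Result: ['C', 'Q', 'O']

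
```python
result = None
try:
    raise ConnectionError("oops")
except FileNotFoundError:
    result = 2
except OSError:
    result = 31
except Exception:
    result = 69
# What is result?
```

Step-by-step execution trace:
1. `raise ConnectionError(...)` raises ConnectionError.
2. `except FileNotFoundError` does not match (ConnectionError is not a subclass of FileNotFoundError); skipped.
3. `except OSError` matches (ConnectionError is a subclass of OSError) → result = 31.
4. `except Exception` is not reached.
Result: 31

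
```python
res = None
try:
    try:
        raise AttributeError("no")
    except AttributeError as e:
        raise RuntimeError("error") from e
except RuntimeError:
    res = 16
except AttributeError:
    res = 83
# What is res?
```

Step-by-step execution trace:
1. Inner try raises AttributeError; inner `except AttributeError as e` catches it.
2. `raise RuntimeError(...) from e` raises RuntimeError (AttributeError is attached as __cause__, but only RuntimeError is active).
3. Outer `except RuntimeError` matches → res = 16.
4. `except AttributeError` is not reached.
Result: 16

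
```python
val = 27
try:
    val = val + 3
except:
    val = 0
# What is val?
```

Step-by-step execution trace:
1. val starts at 27.
2. try: `val = val + 3` → val = 30. No exception raised.
3. `except` is skipped.
Result: 30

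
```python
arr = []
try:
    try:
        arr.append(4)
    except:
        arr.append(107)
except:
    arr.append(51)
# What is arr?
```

Step-by-step execution trace:
1. Inner try: `arr.append(4)` → arr = [4]. No exception raised.
2. Inner `except` is skipped.
3. Inner try completes normally; outer `except` is skipped.
Result: [4]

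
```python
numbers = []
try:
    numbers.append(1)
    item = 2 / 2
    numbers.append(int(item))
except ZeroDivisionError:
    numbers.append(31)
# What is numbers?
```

Step-by-step execution trace:
1. try: `numbers.append(1)` → numbers = [1].
2. `item = 2 / 2` → item = 1.0. No exception raised.
3. `numbers.append(int(item))` → numbers = [1, 1].
4. `except ZeroDivisionError` is skipped (no exception was raised).
Result: [1, 1]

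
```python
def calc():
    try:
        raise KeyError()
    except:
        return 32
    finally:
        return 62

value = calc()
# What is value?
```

Step-by-step execution trace:
1. `calc()` enters try: `raise KeyError()` raises KeyError.
2. bare `except` matches → `return 32` sets pending return value 32.
3. Before returning, `finally: return 62` runs and overrides the pending return.
4. calc() returns 62 → value = 62.
Result: 62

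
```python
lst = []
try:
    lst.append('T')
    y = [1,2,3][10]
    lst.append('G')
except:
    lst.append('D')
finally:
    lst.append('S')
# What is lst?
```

Step-by-step execution trace:
1. try: `lst.append('T')` → lst = ['T'].
2. `y = [1,2,3][10]` raises IndexError; `lst.append('G')` is not reached.
3. bare `except` matches → `lst.append('D')` → lst = ['T', 'D'].
4. finally always runs: `lst.append('S')` → lst = ['T', 'D', 'S'].
Result: ['T', 'D', 'S']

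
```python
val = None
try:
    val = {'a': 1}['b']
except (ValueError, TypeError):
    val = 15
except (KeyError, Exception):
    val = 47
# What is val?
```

Step-by-step execution trace:
1. `val = {'a': 1}['b']` raises KeyError.
2. `except (ValueError, TypeError)` does not match KeyError; skipped.
3. `except (KeyError, Exception)` matches (KeyError is in the tuple) → val = 47.
Result: 47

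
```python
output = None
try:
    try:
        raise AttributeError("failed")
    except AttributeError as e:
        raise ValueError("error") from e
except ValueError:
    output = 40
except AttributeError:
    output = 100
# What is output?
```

Step-by-step execution trace:
1. Inner try raises AttributeError; inner `except AttributeError as e` catches it.
2. `raise ValueError(...) from e` raises ValueError (AttributeError is attached as __cause__, but only ValueError is active).
3. Outer `except ValueError` matches → output = 40.
4. `except AttributeError` is not reached.
Result: 40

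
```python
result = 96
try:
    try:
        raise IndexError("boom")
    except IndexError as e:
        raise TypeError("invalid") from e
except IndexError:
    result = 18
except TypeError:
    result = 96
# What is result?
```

Step-by-step execution trace:
1. Inner try raises IndexError; inner `except IndexError as e` catches it.
2. `raise TypeError(...) from e` raises TypeError (IndexError is attached as __cause__, but only TypeError is active).
3. Outer `except IndexError` does not match TypeError; skipped.
4. Outer `except TypeError` matches → result = 96.
Result: 96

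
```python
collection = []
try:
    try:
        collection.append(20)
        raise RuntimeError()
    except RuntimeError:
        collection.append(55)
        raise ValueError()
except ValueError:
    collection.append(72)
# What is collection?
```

Step-by-step execution trace:
1. Inner try: `collection.append(20)` → collection = [20].
2. `raise RuntimeError()` raises RuntimeError.
3. Inner `except RuntimeError` matches → `collection.append(55)` → collection = [20, 55].
4. `raise ValueError()` raises ValueError; propagates to outer try.
5. Outer `except ValueError` matches → `collection.append(72)` → collection = [20, 55, 72].
Result: [20, 55, 72]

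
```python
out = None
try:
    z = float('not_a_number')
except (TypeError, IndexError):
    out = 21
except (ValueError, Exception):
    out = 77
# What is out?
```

Step-by-step execution trace:
1. `z = float('not_a_number')` raises ValueError.
2. `except (TypeError, IndexError)` does not match ValueError; skipped.
3. `except (ValueError, Exception)` matches (ValueError is in the tuple) → out = 77.
Result: 77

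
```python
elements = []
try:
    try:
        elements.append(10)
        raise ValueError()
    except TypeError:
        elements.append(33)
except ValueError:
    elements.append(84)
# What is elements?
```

Step-by-step execution trace:
1. Inner try: `elements.append(10)` → elements = [10].
2. `raise ValueError()` raises ValueError.
3. Inner `except TypeError` does not match ValueError; exception propagates to outer try.
4. Outer `except ValueError` matches → `elements.append(84)` → elements = [10, 84].
Result: [10, 84]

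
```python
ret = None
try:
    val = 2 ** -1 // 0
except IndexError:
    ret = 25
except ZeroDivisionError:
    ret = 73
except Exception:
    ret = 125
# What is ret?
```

Step-by-step execution trace:
1. `val = 2 ** -1 // 0` raises ZeroDivisionError.
2. `except IndexError` does not match ZeroDivisionError; skipped.
3. `except ZeroDivisionError` matches → ret = 73.
4. Remaining except clauses are skipped.
Result: 73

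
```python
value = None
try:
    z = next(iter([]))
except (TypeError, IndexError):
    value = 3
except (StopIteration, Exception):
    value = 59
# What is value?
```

Step-by-step execution trace:
1. `z = next(iter([]))` raises StopIteration.
2. `except (TypeError, IndexError)` does not match StopIteration; skipped.
3. `except (StopIteration, Exception)` matches (StopIteration is in the tuple) → value = 59.
Result: 59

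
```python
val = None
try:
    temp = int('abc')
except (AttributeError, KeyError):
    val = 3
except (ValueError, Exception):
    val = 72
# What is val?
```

Step-by-step execution trace:
1. `temp = int('abc')` raises ValueError.
2. `except (AttributeError, KeyError)` does not match ValueError; skipped.
3. `except (ValueError, Exception)` matches (ValueError is in the tuple) → val = 72.
Result: 72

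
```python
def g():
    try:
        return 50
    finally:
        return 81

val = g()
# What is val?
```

Step-by-step execution trace:
1. `g()` enters try: `return 50` sets pending return value 50.
2. Before returning, `finally: return 81` runs and overrides the pending return.
3. g() returns 81 → val = 81.
Result: 81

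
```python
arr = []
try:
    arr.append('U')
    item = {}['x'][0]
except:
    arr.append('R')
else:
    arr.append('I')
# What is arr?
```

Step-by-step execution trace:
1. try: `arr.append('U')` → arr = ['U'].
2. `item = {}['x'][0]` raises KeyError.
3. bare `except` matches → `arr.append('R')` → arr = ['U', 'R'].
4. `else` is skipped (an exception was raised).
Result: ['U', 'R']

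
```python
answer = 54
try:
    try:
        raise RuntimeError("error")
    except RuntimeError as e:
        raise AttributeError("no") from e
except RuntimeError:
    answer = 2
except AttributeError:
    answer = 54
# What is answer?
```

Step-by-step execution trace:
1. Inner try raises RuntimeError; inner `except RuntimeError as e` catches it.
2. `raise AttributeError(...) from e` raises AttributeError (RuntimeError is attached as __cause__, but only AttributeError is active).
3. Outer `except RuntimeError` does not match AttributeError; skipped.
4. Outer `except AttributeError` matches → answer = 54.
Result: 54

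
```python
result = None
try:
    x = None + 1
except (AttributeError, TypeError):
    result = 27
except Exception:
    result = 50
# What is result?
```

Step-by-step execution trace:
1. `x = None + 1` raises TypeError.
2. `except (AttributeError, TypeError)` matches (TypeError is in the tuple) → result = 27.
3. `except Exception` is not reached.
Result: 27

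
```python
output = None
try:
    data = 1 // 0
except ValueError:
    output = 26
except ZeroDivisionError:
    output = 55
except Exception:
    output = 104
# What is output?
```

Step-by-step execution trace:
1. `data = 1 // 0` raises ZeroDivisionError.
2. `except ValueError` does not match ZeroDivisionError; skipped.
3. `except ZeroDivisionError` matches → output = 55.
4. Remaining except clauses are skipped.
Result: 55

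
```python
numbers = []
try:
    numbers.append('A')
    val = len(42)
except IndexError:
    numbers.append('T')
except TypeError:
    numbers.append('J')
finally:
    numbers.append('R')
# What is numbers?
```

Step-by-step execution trace:
1. try: `numbers.append('A')` → numbers = ['A'].
2. `val = len(42)` raises TypeError.
3. `except IndexError` does not match TypeError; skipped.
4. `except TypeError` matches → `numbers.append('J')` → numbers = ['A', 'J'].
5. finally always runs: `numbers.append('R')` → numbers = ['A', 'J', 'R'].
Result: ['A', 'J', 'R']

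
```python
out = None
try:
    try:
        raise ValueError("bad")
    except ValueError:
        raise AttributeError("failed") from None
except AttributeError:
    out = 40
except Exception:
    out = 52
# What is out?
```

Step-by-step execution trace:
1. Inner try raises ValueError; inner `except ValueError` catches it.
2. `raise AttributeError(...) from None` raises AttributeError (from None suppresses __context__, but the active exception is still AttributeError).
3. Outer `except AttributeError` matches → out = 40.
4. `except Exception` is not reached.
Result: 40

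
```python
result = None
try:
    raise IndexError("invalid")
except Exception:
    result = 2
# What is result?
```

Step-by-step execution trace:
1. `raise IndexError(...)` raises IndexError.
2. `except Exception` matches (IndexError is a subclass of Exception) → result = 2.
Result: 2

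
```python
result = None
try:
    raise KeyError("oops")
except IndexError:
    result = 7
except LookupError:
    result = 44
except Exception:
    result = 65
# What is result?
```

Step-by-step execution trace:
1. `raise KeyError(...)` raises KeyError.
2. `except IndexError` does not match (KeyError is not a subclass of IndexError); skipped.
3. `except LookupError` matches (KeyError is a subclass of LookupError) → result = 44.
4. `except Exception` is not reached.
Result: 44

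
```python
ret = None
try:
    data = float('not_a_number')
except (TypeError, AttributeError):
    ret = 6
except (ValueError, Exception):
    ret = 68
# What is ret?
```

Step-by-step execution trace:
1. `data = float('not_a_number')` raises ValueError.
2. `except (TypeError, AttributeError)` does not match ValueError; skipped.
3. `except (ValueError, Exception)` matches (ValueError is in the tuple) → ret = 68.
Result: 68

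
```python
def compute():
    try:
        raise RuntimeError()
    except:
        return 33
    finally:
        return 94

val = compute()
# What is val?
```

Step-by-step execution trace:
1. `compute()` enters try: `raise RuntimeError()` raises RuntimeError.
2. bare `except` matches → `return 33` sets pending return value 33.
3. Before returning, `finally: return 94` runs and overrides the pending return.
4. compute() returns 94 → val = 94.
Result: 94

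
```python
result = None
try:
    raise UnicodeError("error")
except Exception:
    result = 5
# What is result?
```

Step-by-step execution trace:
1. `raise UnicodeError(...)` raises UnicodeError.
2. `except Exception` matches (UnicodeError is a subclass of Exception) → result = 5.
Result: 5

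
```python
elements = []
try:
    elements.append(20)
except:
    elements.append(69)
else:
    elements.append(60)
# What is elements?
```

Step-by-step execution trace:
1. try: `elements.append(20)` → elements = [20]. No exception raised.
2. `except` is skipped.
3. `else` runs (try completed without exception): `elements.append(60)` → elements = [20, 60].
Result: [20, 60]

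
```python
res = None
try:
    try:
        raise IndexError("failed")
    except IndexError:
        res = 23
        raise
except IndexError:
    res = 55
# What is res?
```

Step-by-step execution trace:
1. Inner try: `raise IndexError("failed")` raises IndexError.
2. Inner `except IndexError` matches → res = 23.
3. bare `raise` re-raises the same IndexError.
4. Outer `except IndexError` matches → res = 55.
Result: 55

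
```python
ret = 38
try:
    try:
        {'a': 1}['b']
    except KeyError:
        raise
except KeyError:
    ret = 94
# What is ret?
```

Step-by-step execution trace:
1. Inner try: `{'a': 1}['b']` raises KeyError.
2. Inner `except KeyError` matches; bare `raise` re-raises the same KeyError.
3. Outer `except KeyError` matches → ret = 94.
Result: 94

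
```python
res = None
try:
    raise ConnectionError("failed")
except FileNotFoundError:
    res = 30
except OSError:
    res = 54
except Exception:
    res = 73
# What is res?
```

Step-by-step execution trace:
1. `raise ConnectionError(...)` raises ConnectionError.
2. `except FileNotFoundError` does not match (ConnectionError is not a subclass of FileNotFoundError); skipped.
3. `except OSError` matches (ConnectionError is a subclass of OSError) → res = 54.
4. `except Exception` is not reached.
Result: 54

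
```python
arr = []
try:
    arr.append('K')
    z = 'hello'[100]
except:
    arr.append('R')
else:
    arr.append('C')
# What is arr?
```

Step-by-step execution trace:
1. try: `arr.append('K')` → arr = ['K'].
2. `z = 'hello'[100]` raises IndexError.
3. bare `except` matches → `arr.append('R')` → arr = ['K', 'R'].
4. `else` is skipped (an exception was raised).
Result: ['K', 'R']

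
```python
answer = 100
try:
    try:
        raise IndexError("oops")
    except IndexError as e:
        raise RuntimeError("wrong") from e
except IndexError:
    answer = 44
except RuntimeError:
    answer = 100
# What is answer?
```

Step-by-step execution trace:
1. Inner try raises IndexError; inner `except IndexError as e` catches it.
2. `raise RuntimeError(...) from e` raises RuntimeError (IndexError is attached as __cause__, but only RuntimeError is active).
3. Outer `except IndexError` does not match RuntimeError; skipped.
4. Outer `except RuntimeError` matches → answer = 100.
Result: 100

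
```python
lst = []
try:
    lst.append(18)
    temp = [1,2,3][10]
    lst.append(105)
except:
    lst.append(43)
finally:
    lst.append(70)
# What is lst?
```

Step-by-step execution trace:
1. try: `lst.append(18)` → lst = [18].
2. `temp = [1,2,3][10]` raises IndexError; `lst.append(105)` is not reached.
3. bare `except` matches → `lst.append(43)` → lst = [18, 43].
4. finally always runs: `lst.append(70)` → lst = [18, 43, 70].
Result: [18, 43, 70]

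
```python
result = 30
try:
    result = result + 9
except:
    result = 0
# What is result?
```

Step-by-step execution trace:
1. result starts at 30.
2. try: `result = result + 9` → result = 39. No exception raised.
3. `except` is skipped.
Result: 39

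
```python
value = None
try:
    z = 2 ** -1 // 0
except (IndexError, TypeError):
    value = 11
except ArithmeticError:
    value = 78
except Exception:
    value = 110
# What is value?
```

Step-by-step execution trace:
1. `z = 2 ** -1 // 0` raises ZeroDivisionError.
2. `except (IndexError, TypeError)` does not match ZeroDivisionError; skipped.
3. `except ArithmeticError` matches (ZeroDivisionError is a subclass of ArithmeticError) → value = 78.
4. `except Exception` is not reached.
Result: 78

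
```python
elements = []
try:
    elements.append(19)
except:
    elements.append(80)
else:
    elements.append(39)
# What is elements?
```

Step-by-step execution trace:
1. try: `elements.append(19)` → elements = [19]. No exception raised.
2. `except` is skipped.
3. `else` runs (try completed without exception): `elements.append(39)` → elements = [19, 39].
Result: [19, 39]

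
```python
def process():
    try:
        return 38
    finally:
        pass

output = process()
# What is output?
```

Step-by-step execution trace:
1. `process()` enters try: `return 38` sets pending return value 38.
2. Before returning, `finally: pass` runs (no effect).
3. process() returns 38 → output = 38.
Result: 38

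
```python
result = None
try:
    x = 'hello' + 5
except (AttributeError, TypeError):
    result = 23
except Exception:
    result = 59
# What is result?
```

Step-by-step execution trace:
1. `x = 'hello' + 5` raises TypeError.
2. `except (AttributeError, TypeError)` matches (TypeError is in the tuple) → result = 23.
3. `except Exception` is not reached.
Result: 23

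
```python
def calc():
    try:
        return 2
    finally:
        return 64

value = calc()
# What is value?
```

Step-by-step execution trace:
1. `calc()` enters try: `return 2` sets pending return value 2.
2. Before returning, `finally: return 64` runs and overrides the pending return.
3. calc() returns 64 → value = 64.
Result: 64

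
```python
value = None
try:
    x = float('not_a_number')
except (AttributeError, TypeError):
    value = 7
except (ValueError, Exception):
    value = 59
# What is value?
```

Step-by-step execution trace:
1. `x = float('not_a_number')` raises ValueError.
2. `except (AttributeError, TypeError)` does not match ValueError; skipped.
3. `except (ValueError, Exception)` matches (ValueError is in the tuple) → value = 59.
Result: 59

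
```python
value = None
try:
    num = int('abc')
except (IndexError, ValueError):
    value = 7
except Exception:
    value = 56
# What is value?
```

Step-by-step execution trace:
1. `num = int('abc')` raises ValueError.
2. `except (IndexError, ValueError)` matches (ValueError is in the tuple) → value = 7.
3. `except Exception` is not reached.
Result: 7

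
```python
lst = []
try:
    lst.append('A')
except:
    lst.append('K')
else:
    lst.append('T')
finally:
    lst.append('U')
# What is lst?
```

Step-by-step execution trace:
1. try: `lst.append('A')` → lst = ['A']. No exception raised.
2. `except` is skipped.
3. `else` runs: `lst.append('T')` → lst = ['A', 'T'].
4. `finally` always runs: `lst.append('U')` → lst = ['A', 'T', 'U'].
Result: ['A', 'T', 'U']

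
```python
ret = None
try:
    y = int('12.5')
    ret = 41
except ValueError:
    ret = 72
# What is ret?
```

Step-by-step execution trace:
1. `y = int('12.5')` raises ValueError.
2. `ret = 41` is not reached.
3. `except ValueError` matches → ret = 72.
Result: 72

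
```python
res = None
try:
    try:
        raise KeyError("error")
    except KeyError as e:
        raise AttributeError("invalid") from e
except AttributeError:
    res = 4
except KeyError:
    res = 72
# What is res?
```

Step-by-step execution trace:
1. Inner try raises KeyError; inner `except KeyError as e` catches it.
2. `raise AttributeError(...) from e` raises AttributeError (KeyError is attached as __cause__, but only AttributeError is active).
3. Outer `except AttributeError` matches → res = 4.
4. `except KeyError` is not reached.
Result: 4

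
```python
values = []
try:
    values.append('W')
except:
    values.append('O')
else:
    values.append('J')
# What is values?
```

Step-by-step execution trace:
1. try: `values.append('W')` → values = ['W']. No exception raised.
2. `except` is skipped.
3. `else` runs (try completed without exception): `values.append('J')` → values = ['W', 'J'].
Result: ['W', 'J']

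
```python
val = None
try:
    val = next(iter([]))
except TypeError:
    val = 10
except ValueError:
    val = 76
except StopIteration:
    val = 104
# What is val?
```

Step-by-step execution trace:
1. `val = next(iter([]))` raises StopIteration.
2. `except TypeError` does not match StopIteration; skipped.
3. `except ValueError` does not match StopIteration; skipped.
4. `except StopIteration` matches → val = 104.
Result: 104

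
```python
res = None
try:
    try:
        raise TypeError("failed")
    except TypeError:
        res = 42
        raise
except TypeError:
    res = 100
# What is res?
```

Step-by-step execution trace:
1. Inner try: `raise TypeError("failed")` raises TypeError.
2. Inner `except TypeError` matches → res = 42.
3. bare `raise` re-raises the same TypeError.
4. Outer `except TypeError` matches → res = 100.
Result: 100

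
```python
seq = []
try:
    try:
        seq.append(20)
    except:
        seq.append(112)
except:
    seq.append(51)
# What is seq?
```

Step-by-step execution trace:
1. Inner try: `seq.append(20)` → seq = [20]. No exception raised.
2. Inner `except` is skipped.
3. Inner try completes normally; outer `except` is skipped.
Result: [20]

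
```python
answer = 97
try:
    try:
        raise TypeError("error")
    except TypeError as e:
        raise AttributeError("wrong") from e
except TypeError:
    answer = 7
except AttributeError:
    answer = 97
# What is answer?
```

Step-by-step execution trace:
1. Inner try raises TypeError; inner `except TypeError as e` catches it.
2. `raise AttributeError(...) from e` raises AttributeError (TypeError is attached as __cause__, but only AttributeError is active).
3. Outer `except TypeError` does not match AttributeError; skipped.
4. Outer `except AttributeError` matches → answer = 97.
Result: 97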